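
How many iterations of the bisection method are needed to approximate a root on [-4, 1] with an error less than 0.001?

We need (b-a)/2^n ≤ 0.001
(1 - (-4))/2^n ≤ 0.001
5/2^n ≤ 0.001
2^n ≥ 5000
n ≥ log₂(5000) = 12.29
n ≥ 13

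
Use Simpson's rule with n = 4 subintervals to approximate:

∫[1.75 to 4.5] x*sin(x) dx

f(x) = x*sin(x)
a = 1.75, b = 4.5, n = 4
h = (b - a)/n = 0.687500

Simpson's rule: (h/3)[f(x₀) + 4f(x₁) + 2f(x₂) + ... + f(xₙ)]

x_0 = 1.7500, f(x_0) = 1.721975, coefficient = 1
x_1 = 2.4375, f(x_1) = 1.577897, coefficient = 4
x_2 = 3.1250, f(x_2) = 0.051850, coefficient = 2
x_3 = 3.8125, f(x_3) = -2.370220, coefficient = 4
x_4 = 4.5000, f(x_4) = -4.398886, coefficient = 1

I ≈ (0.687500/3) × -5.742499 = -1.315989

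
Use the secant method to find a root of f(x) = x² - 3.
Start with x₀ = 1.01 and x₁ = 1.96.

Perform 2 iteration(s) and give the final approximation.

f(x) = x² - 3
x₀ = 1.01, x₁ = 1.96

Secant formula: x_{n+1} = x_n - f(x_n)(x_n - x_{n-1})/(f(x_n) - f(x_{n-1}))

Iteration 1:
  f(1.010000) = -1.979900
  f(1.960000) = 0.841600
  x_2 = 1.960000 - 0.841600×(1.960000 - 1.010000)/(0.841600 - (-1.979900))
       = 1.676633
Iteration 2:
  f(1.960000) = 0.841600
  f(1.676633) = -0.188902
  x_3 = 1.676633 - (-0.188902)×(1.676633 - 1.960000)/(-0.188902 - 0.841600)
       = 1.728577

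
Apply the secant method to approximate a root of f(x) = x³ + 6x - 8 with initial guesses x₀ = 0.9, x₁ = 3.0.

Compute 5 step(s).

f(x) = x³ + 6x - 8
x₀ = 0.9, x₁ = 3.0

Secant formula: x_{n+1} = x_n - f(x_n)(x_n - x_{n-1})/(f(x_n) - f(x_{n-1}))

Iteration 1:
  f(0.900000) = -1.871000
  f(3.000000) = 37.000000
  x_2 = 3.000000 - 37.000000×(3.000000 - 0.900000)/(37.000000 - (-1.871000))
       = 1.001080
Iteration 2:
  f(3.000000) = 37.000000
  f(1.001080) = -0.990272
  x_3 = 1.001080 - (-0.990272)×(1.001080 - 3.000000)/(-0.990272 - 37.000000)
       = 1.053185
Iteration 3:
  f(1.001080) = -0.990272
  f(1.053185) = -0.512696
  x_4 = 1.053185 - (-0.512696)×(1.053185 - 1.001080)/(-0.512696 - (-0.990272))
       = 1.109122
Iteration 4:
  f(1.053185) = -0.512696
  f(1.109122) = 0.019118
  x_5 = 1.109122 - 0.019118×(1.109122 - 1.053185)/(0.019118 - (-0.512696))
       = 1.107111
Iteration 5:
  f(1.109122) = 0.019118
  f(1.107111) = -0.000355
  x_6 = 1.107111 - (-0.000355)×(1.107111 - 1.109122)/(-0.000355 - 0.019118)
       = 1.107148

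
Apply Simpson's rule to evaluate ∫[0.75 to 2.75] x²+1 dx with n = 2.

f(x) = x²+1
a = 0.75, b = 2.75, n = 2
h = (b - a)/n = 1.000000

Simpson's rule: (h/3)[f(x₀) + 4f(x₁) + 2f(x₂) + ... + f(xₙ)]

x_0 = 0.7500, f(x_0) = 1.562500, coefficient = 1
x_1 = 1.7500, f(x_1) = 4.062500, coefficient = 4
x_2 = 2.7500, f(x_2) = 8.562500, coefficient = 1

I ≈ (1.000000/3) × 26.375000 = 8.791667
Exact value: 8.791667
Error: 0.000000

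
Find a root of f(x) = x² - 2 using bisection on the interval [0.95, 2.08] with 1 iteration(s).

f(x) = x² - 2
Initial interval: [0.95, 2.08]

Iteration 1:
  c_1 = (0.950000 + 2.080000)/2 = 1.515000
  f(c_1) = f(1.515000) = 0.295225
  f(a) × f(c) < 0, new interval: [0.950000, 1.515000]

After 1 iteration(s), the approximation is c_1 = 1.515000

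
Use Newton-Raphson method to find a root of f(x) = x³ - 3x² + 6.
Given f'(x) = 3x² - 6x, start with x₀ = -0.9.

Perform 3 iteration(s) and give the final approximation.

f(x) = x³ - 3x² + 6
f'(x) = 3x² - 6x
x₀ = -0.9

Newton-Raphson formula: x_{n+1} = x_n - f(x_n)/f'(x_n)

Iteration 1:
  f(-0.900000) = 2.841000
  f'(-0.900000) = 7.830000
  x_1 = -0.900000 - 2.841000/7.830000 = -1.262835
Iteration 2:
  f(-1.262835) = -0.798169
  f'(-1.262835) = 12.361270
  x_2 = -1.262835 - (-0.798169)/12.361270 = -1.198265
Iteration 3:
  f(-1.198265) = -0.028034
  f'(-1.198265) = 11.497109
  x_3 = -1.198265 - (-0.028034)/11.497109 = -1.195827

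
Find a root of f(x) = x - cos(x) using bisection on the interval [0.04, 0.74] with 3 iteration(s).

f(x) = x - cos(x)
Initial interval: [0.04, 0.74]

Iteration 1:
  c_1 = (0.040000 + 0.740000)/2 = 0.390000
  f(c_1) = f(0.390000) = -0.534909
  f(a) × f(c) ≥ 0, new interval: [0.390000, 0.740000]
Iteration 2:
  c_2 = (0.390000 + 0.740000)/2 = 0.565000
  f(c_2) = f(0.565000) = -0.279589
  f(a) × f(c) ≥ 0, new interval: [0.565000, 0.740000]
Iteration 3:
  c_3 = (0.565000 + 0.740000)/2 = 0.652500
  f(c_3) = f(0.652500) = -0.142068
  f(a) × f(c) ≥ 0, new interval: [0.652500, 0.740000]

After 3 iteration(s), the approximation is c_3 = 0.652500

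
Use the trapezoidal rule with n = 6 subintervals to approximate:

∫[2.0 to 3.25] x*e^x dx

f(x) = x*e^x
a = 2.0, b = 3.25, n = 6
h = (b - a)/n = 0.208333

Trapezoidal rule: (h/2)[f(x₀) + 2f(x₁) + 2f(x₂) + ... + f(xₙ)]

x_0 = 2.0000, f(x_0) = 14.778112, coefficient = 1
x_1 = 2.2083, f(x_1) = 20.097017, coefficient = 2
x_2 = 2.4167, f(x_2) = 27.087053, coefficient = 2
x_3 = 2.6250, f(x_3) = 36.237007, coefficient = 2
x_4 = 2.8333, f(x_4) = 48.172446, coefficient = 2
x_5 = 3.0417, f(x_5) = 63.692848, coefficient = 2
x_6 = 3.2500, f(x_6) = 83.818605, coefficient = 1

I ≈ (0.208333/2) × 489.169460 = 50.955152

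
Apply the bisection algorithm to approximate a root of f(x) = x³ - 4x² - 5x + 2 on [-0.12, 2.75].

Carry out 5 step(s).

f(x) = x³ - 4x² - 5x + 2
Initial interval: [-0.12, 2.75]

Iteration 1:
  c_1 = (-0.120000 + 2.750000)/2 = 1.315000
  f(c_1) = f(1.315000) = -9.217969
  f(a) × f(c) < 0, new interval: [-0.120000, 1.315000]
Iteration 2:
  c_2 = (-0.120000 + 1.315000)/2 = 0.597500
  f(c_2) = f(0.597500) = -2.202214
  f(a) × f(c) < 0, new interval: [-0.120000, 0.597500]
Iteration 3:
  c_3 = (-0.120000 + 0.597500)/2 = 0.238750
  f(c_3) = f(0.238750) = 0.591853
  f(a) × f(c) ≥ 0, new interval: [0.238750, 0.597500]
Iteration 4:
  c_4 = (0.238750 + 0.597500)/2 = 0.418125
  f(c_4) = f(0.418125) = -0.716839
  f(a) × f(c) < 0, new interval: [0.238750, 0.418125]
Iteration 5:
  c_5 = (0.238750 + 0.418125)/2 = 0.328437
  f(c_5) = f(0.328437) = -0.038243
  f(a) × f(c) < 0, new interval: [0.238750, 0.328437]

After 5 iteration(s), the approximation is c_5 = 0.328437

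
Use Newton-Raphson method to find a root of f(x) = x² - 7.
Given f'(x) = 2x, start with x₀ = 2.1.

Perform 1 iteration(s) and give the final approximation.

f(x) = x² - 7
f'(x) = 2x
x₀ = 2.1

Newton-Raphson formula: x_{n+1} = x_n - f(x_n)/f'(x_n)

Iteration 1:
  f(2.100000) = -2.590000
  f'(2.100000) = 4.200000
  x_1 = 2.100000 - (-2.590000)/4.200000 = 2.716667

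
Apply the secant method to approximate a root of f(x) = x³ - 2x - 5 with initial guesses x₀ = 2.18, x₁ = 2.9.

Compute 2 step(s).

f(x) = x³ - 2x - 5
x₀ = 2.18, x₁ = 2.9

Secant formula: x_{n+1} = x_n - f(x_n)(x_n - x_{n-1})/(f(x_n) - f(x_{n-1}))

Iteration 1:
  f(2.180000) = 1.000232
  f(2.900000) = 13.589000
  x_2 = 2.900000 - 13.589000×(2.900000 - 2.180000)/(13.589000 - 1.000232)
       = 2.122793
Iteration 2:
  f(2.900000) = 13.589000
  f(2.122793) = 0.320249
  x_3 = 2.122793 - 0.320249×(2.122793 - 2.900000)/(0.320249 - 13.589000)
       = 2.104035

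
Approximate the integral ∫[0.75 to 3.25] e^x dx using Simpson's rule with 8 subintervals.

f(x) = e^x
a = 0.75, b = 3.25, n = 8
h = (b - a)/n = 0.312500

Simpson's rule: (h/3)[f(x₀) + 4f(x₁) + 2f(x₂) + ... + f(xₙ)]

x_0 = 0.7500, f(x_0) = 2.117000, coefficient = 1
x_1 = 1.0625, f(x_1) = 2.893596, coefficient = 4
x_2 = 1.3750, f(x_2) = 3.955077, coefficient = 2
x_3 = 1.6875, f(x_3) = 5.405949, coefficient = 4
x_4 = 2.0000, f(x_4) = 7.389056, coefficient = 2
x_5 = 2.3125, f(x_5) = 10.099642, coefficient = 4
x_6 = 2.6250, f(x_6) = 13.804574, coefficient = 2
x_7 = 2.9375, f(x_7) = 18.868616, coefficient = 4
x_8 = 3.2500, f(x_8) = 25.790340, coefficient = 1

I ≈ (0.312500/3) × 227.275965 = 23.674580
Exact value: 23.673340
Error: 0.001240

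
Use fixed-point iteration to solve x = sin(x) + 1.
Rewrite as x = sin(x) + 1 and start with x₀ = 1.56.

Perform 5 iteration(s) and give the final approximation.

Equation: x = sin(x) + 1
Fixed-point form: x = sin(x) + 1
x₀ = 1.56

x_1 = g(1.560000) = 1.999942
x_2 = g(1.999942) = 1.909322
x_3 = g(1.909322) = 1.943245
x_4 = g(1.943245) = 1.931439
x_5 = g(1.931439) = 1.935670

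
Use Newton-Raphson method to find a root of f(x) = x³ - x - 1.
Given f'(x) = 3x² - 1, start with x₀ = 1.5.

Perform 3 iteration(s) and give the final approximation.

f(x) = x³ - x - 1
f'(x) = 3x² - 1
x₀ = 1.5

Newton-Raphson formula: x_{n+1} = x_n - f(x_n)/f'(x_n)

Iteration 1:
  f(1.500000) = 0.875000
  f'(1.500000) = 5.750000
  x_1 = 1.500000 - 0.875000/5.750000 = 1.347826
Iteration 2:
  f(1.347826) = 0.100682
  f'(1.347826) = 4.449905
  x_2 = 1.347826 - 0.100682/4.449905 = 1.325200
Iteration 3:
  f(1.325200) = 0.002058
  f'(1.325200) = 4.268468
  x_3 = 1.325200 - 0.002058/4.268468 = 1.324718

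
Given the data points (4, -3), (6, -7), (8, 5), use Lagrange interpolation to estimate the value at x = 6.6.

Lagrange interpolation formula:
P(x) = Σ yᵢ × Lᵢ(x)
where Lᵢ(x) = Π_{j≠i} (x - xⱼ)/(xᵢ - xⱼ)

L_0(6.6) = (6.6 - 6)/(4 - 6) × (6.6 - 8)/(4 - 8) = -0.105000
L_1(6.6) = (6.6 - 4)/(6 - 4) × (6.6 - 8)/(6 - 8) = 0.910000
L_2(6.6) = (6.6 - 4)/(8 - 4) × (6.6 - 6)/(8 - 6) = 0.195000

P(6.6) = (-3)×L_0(6.6) + (-7)×L_1(6.6) + 5×L_2(6.6)
P(6.6) = -5.080000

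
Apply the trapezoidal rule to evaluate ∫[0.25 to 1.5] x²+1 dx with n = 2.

f(x) = x²+1
a = 0.25, b = 1.5, n = 2
h = (b - a)/n = 0.625000

Trapezoidal rule: (h/2)[f(x₀) + 2f(x₁) + 2f(x₂) + ... + f(xₙ)]

x_0 = 0.2500, f(x_0) = 1.062500, coefficient = 1
x_1 = 0.8750, f(x_1) = 1.765625, coefficient = 2
x_2 = 1.5000, f(x_2) = 3.250000, coefficient = 1

I ≈ (0.625000/2) × 7.843750 = 2.451172
Exact value: 2.369792
Error: 0.081380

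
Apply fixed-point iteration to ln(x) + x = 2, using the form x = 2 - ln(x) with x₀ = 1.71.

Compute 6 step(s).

Equation: ln(x) + x = 2
Fixed-point form: x = 2 - ln(x)
x₀ = 1.71

x_1 = g(1.710000) = 1.463507
x_2 = g(1.463507) = 1.619165
x_3 = g(1.619165) = 1.518090
x_4 = g(1.518090) = 1.582547
x_5 = g(1.582547) = 1.540964
x_6 = g(1.540964) = 1.567592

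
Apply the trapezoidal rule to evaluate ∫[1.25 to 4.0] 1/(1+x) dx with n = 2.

f(x) = 1/(1+x)
a = 1.25, b = 4.0, n = 2
h = (b - a)/n = 1.375000

Trapezoidal rule: (h/2)[f(x₀) + 2f(x₁) + 2f(x₂) + ... + f(xₙ)]

x_0 = 1.2500, f(x_0) = 0.444444, coefficient = 1
x_1 = 2.6250, f(x_1) = 0.275862, coefficient = 2
x_2 = 4.0000, f(x_2) = 0.200000, coefficient = 1

I ≈ (1.375000/2) × 1.196169 = 0.822366
Exact value: 0.798508
Error: 0.023858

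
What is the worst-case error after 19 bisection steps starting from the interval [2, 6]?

Bisection error bound: |error| ≤ (b-a)/2^n
|error| ≤ (6 - 2)/2^19 = 4/2^19
|error| ≤ 0.0000076294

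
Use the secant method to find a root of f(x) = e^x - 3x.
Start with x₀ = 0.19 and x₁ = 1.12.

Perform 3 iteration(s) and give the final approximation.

f(x) = e^x - 3x
x₀ = 0.19, x₁ = 1.12

Secant formula: x_{n+1} = x_n - f(x_n)(x_n - x_{n-1})/(f(x_n) - f(x_{n-1}))

Iteration 1:
  f(0.190000) = 0.639250
  f(1.120000) = -0.295146
  x_2 = 1.120000 - (-0.295146)×(1.120000 - 0.190000)/(-0.295146 - 0.639250)
       = 0.826243
Iteration 2:
  f(1.120000) = -0.295146
  f(0.826243) = -0.194010
  x_3 = 0.826243 - (-0.194010)×(0.826243 - 1.120000)/(-0.194010 - (-0.295146))
       = 0.262726
Iteration 3:
  f(0.826243) = -0.194010
  f(0.262726) = 0.512292
  x_4 = 0.262726 - 0.512292×(0.262726 - 0.826243)/(0.512292 - (-0.194010))
       = 0.671454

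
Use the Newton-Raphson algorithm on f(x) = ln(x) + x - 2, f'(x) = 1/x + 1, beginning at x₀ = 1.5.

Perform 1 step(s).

f(x) = ln(x) + x - 2
f'(x) = 1/x + 1
x₀ = 1.5

Newton-Raphson formula: x_{n+1} = x_n - f(x_n)/f'(x_n)

Iteration 1:
  f(1.500000) = -0.094535
  f'(1.500000) = 1.666667
  x_1 = 1.500000 - (-0.094535)/1.666667 = 1.556721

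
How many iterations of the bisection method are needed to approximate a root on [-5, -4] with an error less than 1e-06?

We need (b-a)/2^n ≤ 1e-06
(-4 - (-5))/2^n ≤ 1e-06
1/2^n ≤ 1e-06
2^n ≥ 1000000
n ≥ log₂(1000000) = 19.93
n ≥ 20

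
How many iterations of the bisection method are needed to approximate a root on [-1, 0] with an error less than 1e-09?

We need (b-a)/2^n ≤ 1e-09
(0 - (-1))/2^n ≤ 1e-09
1/2^n ≤ 1e-09
2^n ≥ 1000000000
n ≥ log₂(1000000000) = 29.90
n ≥ 30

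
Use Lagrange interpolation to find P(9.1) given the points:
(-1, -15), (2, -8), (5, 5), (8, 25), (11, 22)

Lagrange interpolation formula:
P(x) = Σ yᵢ × Lᵢ(x)
where Lᵢ(x) = Π_{j≠i} (x - xⱼ)/(xᵢ - xⱼ)

L_0(9.1) = (9.1 - 2)/(-1 - 2) × (9.1 - 5)/(-1 - 5) × (9.1 - 8)/(-1 - 8) × (9.1 - 11)/(-1 - 11) = -0.031296
L_1(9.1) = (9.1 - (-1))/(2 - (-1)) × (9.1 - 5)/(2 - 5) × (9.1 - 8)/(2 - 8) × (9.1 - 11)/(2 - 11) = 0.178080
L_2(9.1) = (9.1 - (-1))/(5 - (-1)) × (9.1 - 2)/(5 - 2) × (9.1 - 8)/(5 - 8) × (9.1 - 11)/(5 - 11) = -0.462574
L_3(9.1) = (9.1 - (-1))/(8 - (-1)) × (9.1 - 2)/(8 - 2) × (9.1 - 5)/(8 - 5) × (9.1 - 11)/(8 - 11) = 1.149426
L_4(9.1) = (9.1 - (-1))/(11 - (-1)) × (9.1 - 2)/(11 - 2) × (9.1 - 5)/(11 - 5) × (9.1 - 8)/(11 - 8) = 0.166364

P(9.1) = (-15)×L_0(9.1) + (-8)×L_1(9.1) + 5×L_2(9.1) + 25×L_3(9.1) + 22×L_4(9.1)
P(9.1) = 29.127591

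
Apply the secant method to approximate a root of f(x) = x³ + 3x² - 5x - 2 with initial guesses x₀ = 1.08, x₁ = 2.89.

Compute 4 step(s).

f(x) = x³ + 3x² - 5x - 2
x₀ = 1.08, x₁ = 2.89

Secant formula: x_{n+1} = x_n - f(x_n)(x_n - x_{n-1})/(f(x_n) - f(x_{n-1}))

Iteration 1:
  f(1.080000) = -2.641088
  f(2.890000) = 32.743869
  x_2 = 2.890000 - 32.743869×(2.890000 - 1.080000)/(32.743869 - (-2.641088))
       = 1.215096
Iteration 2:
  f(2.890000) = 32.743869
  f(1.215096) = -1.852066
  x_3 = 1.215096 - (-1.852066)×(1.215096 - 2.890000)/(-1.852066 - 32.743869)
       = 1.304761
Iteration 3:
  f(1.215096) = -1.852066
  f(1.304761) = -1.195376
  x_4 = 1.304761 - (-1.195376)×(1.304761 - 1.215096)/(-1.195376 - (-1.852066))
       = 1.467978
Iteration 4:
  f(1.304761) = -1.195376
  f(1.467978) = 0.288421
  x_5 = 1.467978 - 0.288421×(1.467978 - 1.304761)/(0.288421 - (-1.195376))
       = 1.436252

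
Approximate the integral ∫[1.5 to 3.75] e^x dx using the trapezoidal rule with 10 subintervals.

f(x) = e^x
a = 1.5, b = 3.75, n = 10
h = (b - a)/n = 0.225000

Trapezoidal rule: (h/2)[f(x₀) + 2f(x₁) + 2f(x₂) + ... + f(xₙ)]

x_0 = 1.5000, f(x_0) = 4.481689, coefficient = 1
x_1 = 1.7250, f(x_1) = 5.612521, coefficient = 2
x_2 = 1.9500, f(x_2) = 7.028688, coefficient = 2
x_3 = 2.1750, f(x_3) = 8.802185, coefficient = 2
x_4 = 2.4000, f(x_4) = 11.023176, coefficient = 2
x_5 = 2.6250, f(x_5) = 13.804574, coefficient = 2
x_6 = 2.8500, f(x_6) = 17.287782, coefficient = 2
x_7 = 3.0750, f(x_7) = 21.649882, coefficient = 2
x_8 = 3.3000, f(x_8) = 27.112639, coefficient = 2
x_9 = 3.5250, f(x_9) = 33.953774, coefficient = 2
x_10 = 3.7500, f(x_10) = 42.521082, coefficient = 1

I ≈ (0.225000/2) × 339.553212 = 38.199736
Exact value: 38.039393
Error: 0.160343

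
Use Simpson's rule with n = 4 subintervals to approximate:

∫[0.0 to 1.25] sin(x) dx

f(x) = sin(x)
a = 0.0, b = 1.25, n = 4
h = (b - a)/n = 0.312500

Simpson's rule: (h/3)[f(x₀) + 4f(x₁) + 2f(x₂) + ... + f(xₙ)]

x_0 = 0.0000, f(x_0) = 0.000000, coefficient = 1
x_1 = 0.3125, f(x_1) = 0.307439, coefficient = 4
x_2 = 0.6250, f(x_2) = 0.585097, coefficient = 2
x_3 = 0.9375, f(x_3) = 0.806081, coefficient = 4
x_4 = 1.2500, f(x_4) = 0.948985, coefficient = 1

I ≈ (0.312500/3) × 6.573258 = 0.684714
Exact value: 0.684678
Error: 0.000037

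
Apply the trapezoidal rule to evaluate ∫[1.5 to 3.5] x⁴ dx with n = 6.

f(x) = x⁴
a = 1.5, b = 3.5, n = 6
h = (b - a)/n = 0.333333

Trapezoidal rule: (h/2)[f(x₀) + 2f(x₁) + 2f(x₂) + ... + f(xₙ)]

x_0 = 1.5000, f(x_0) = 5.062500, coefficient = 1
x_1 = 1.8333, f(x_1) = 11.297068, coefficient = 2
x_2 = 2.1667, f(x_2) = 22.037809, coefficient = 2
x_3 = 2.5000, f(x_3) = 39.062500, coefficient = 2
x_4 = 2.8333, f(x_4) = 64.445216, coefficient = 2
x_5 = 3.1667, f(x_5) = 100.556327, coefficient = 2
x_6 = 3.5000, f(x_6) = 150.062500, coefficient = 1

I ≈ (0.333333/2) × 629.922840 = 104.987140
Exact value: 103.525000
Error: 1.462140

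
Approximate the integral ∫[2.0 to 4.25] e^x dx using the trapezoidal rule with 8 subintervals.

f(x) = e^x
a = 2.0, b = 4.25, n = 8
h = (b - a)/n = 0.281250

Trapezoidal rule: (h/2)[f(x₀) + 2f(x₁) + 2f(x₂) + ... + f(xₙ)]

x_0 = 2.0000, f(x_0) = 7.389056, coefficient = 1
x_1 = 2.2812, f(x_1) = 9.788909, coefficient = 2
x_2 = 2.5625, f(x_2) = 12.968197, coefficient = 2
x_3 = 2.8438, f(x_3) = 17.180070, coefficient = 2
x_4 = 3.1250, f(x_4) = 22.759895, coefficient = 2
x_5 = 3.4062, f(x_5) = 30.151962, coefficient = 2
x_6 = 3.6875, f(x_6) = 39.944860, coefficient = 2
x_7 = 3.9688, f(x_7) = 52.918342, coefficient = 2
x_8 = 4.2500, f(x_8) = 70.105412, coefficient = 1

I ≈ (0.281250/2) × 448.918938 = 63.129226
Exact value: 62.716356
Error: 0.412869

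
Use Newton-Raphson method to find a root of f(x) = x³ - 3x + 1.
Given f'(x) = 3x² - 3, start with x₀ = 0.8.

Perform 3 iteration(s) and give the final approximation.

f(x) = x³ - 3x + 1
f'(x) = 3x² - 3
x₀ = 0.8

Newton-Raphson formula: x_{n+1} = x_n - f(x_n)/f'(x_n)

Iteration 1:
  f(0.800000) = -0.888000
  f'(0.800000) = -1.080000
  x_1 = 0.800000 - (-0.888000)/(-1.080000) = -0.022222
Iteration 2:
  f(-0.022222) = 1.066656
  f'(-0.022222) = -2.998519
  x_2 = -0.022222 - 1.066656/(-2.998519) = 0.333505
Iteration 3:
  f(0.333505) = 0.036578
  f'(0.333505) = -2.666323
  x_3 = 0.333505 - 0.036578/(-2.666323) = 0.347224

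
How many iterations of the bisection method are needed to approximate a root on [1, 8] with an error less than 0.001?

We need (b-a)/2^n ≤ 0.001
(8 - 1)/2^n ≤ 0.001
7/2^n ≤ 0.001
2^n ≥ 7000
n ≥ log₂(7000) = 12.77
n ≥ 13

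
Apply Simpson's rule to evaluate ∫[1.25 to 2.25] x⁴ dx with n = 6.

f(x) = x⁴
a = 1.25, b = 2.25, n = 6
h = (b - a)/n = 0.166667

Simpson's rule: (h/3)[f(x₀) + 4f(x₁) + 2f(x₂) + ... + f(xₙ)]

x_0 = 1.2500, f(x_0) = 2.441406, coefficient = 1
x_1 = 1.4167, f(x_1) = 4.027826, coefficient = 4
x_2 = 1.5833, f(x_2) = 6.284770, coefficient = 2
x_3 = 1.7500, f(x_3) = 9.378906, coefficient = 4
x_4 = 1.9167, f(x_4) = 13.495419, coefficient = 2
x_5 = 2.0833, f(x_5) = 18.838011, coefficient = 4
x_6 = 2.2500, f(x_6) = 25.628906, coefficient = 1

I ≈ (0.166667/3) × 196.609664 = 10.922759
Exact value: 10.922656
Error: 0.000103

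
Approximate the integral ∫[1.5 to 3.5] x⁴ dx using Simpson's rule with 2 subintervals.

f(x) = x⁴
a = 1.5, b = 3.5, n = 2
h = (b - a)/n = 1.000000

Simpson's rule: (h/3)[f(x₀) + 4f(x₁) + 2f(x₂) + ... + f(xₙ)]

x_0 = 1.5000, f(x_0) = 5.062500, coefficient = 1
x_1 = 2.5000, f(x_1) = 39.062500, coefficient = 4
x_2 = 3.5000, f(x_2) = 150.062500, coefficient = 1

I ≈ (1.000000/3) × 311.375000 = 103.791667
Exact value: 103.525000
Error: 0.266667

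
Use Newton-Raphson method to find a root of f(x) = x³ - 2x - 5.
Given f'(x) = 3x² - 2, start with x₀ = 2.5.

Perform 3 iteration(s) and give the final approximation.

f(x) = x³ - 2x - 5
f'(x) = 3x² - 2
x₀ = 2.5

Newton-Raphson formula: x_{n+1} = x_n - f(x_n)/f'(x_n)

Iteration 1:
  f(2.500000) = 5.625000
  f'(2.500000) = 16.750000
  x_1 = 2.500000 - 5.625000/16.750000 = 2.164179
Iteration 2:
  f(2.164179) = 0.807945
  f'(2.164179) = 12.051014
  x_2 = 2.164179 - 0.807945/12.051014 = 2.097135
Iteration 3:
  f(2.097135) = 0.028882
  f'(2.097135) = 11.193930
  x_3 = 2.097135 - 0.028882/11.193930 = 2.094555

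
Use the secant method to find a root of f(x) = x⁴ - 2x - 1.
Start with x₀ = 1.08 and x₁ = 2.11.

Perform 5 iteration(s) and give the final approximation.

f(x) = x⁴ - 2x - 1
x₀ = 1.08, x₁ = 2.11

Secant formula: x_{n+1} = x_n - f(x_n)(x_n - x_{n-1})/(f(x_n) - f(x_{n-1}))

Iteration 1:
  f(1.080000) = -1.799511
  f(2.110000) = 14.601194
  x_2 = 2.110000 - 14.601194×(2.110000 - 1.080000)/(14.601194 - (-1.799511))
       = 1.193013
Iteration 2:
  f(2.110000) = 14.601194
  f(1.193013) = -1.360299
  x_3 = 1.193013 - (-1.360299)×(1.193013 - 2.110000)/(-1.360299 - 14.601194)
       = 1.271162
Iteration 3:
  f(1.193013) = -1.360299
  f(1.271162) = -0.931342
  x_4 = 1.271162 - (-0.931342)×(1.271162 - 1.193013)/(-0.931342 - (-1.360299))
       = 1.440838
Iteration 4:
  f(1.271162) = -0.931342
  f(1.440838) = 0.428156
  x_5 = 1.440838 - 0.428156×(1.440838 - 1.271162)/(0.428156 - (-0.931342))
       = 1.387401
Iteration 5:
  f(1.440838) = 0.428156
  f(1.387401) = -0.069636
  x_6 = 1.387401 - (-0.069636)×(1.387401 - 1.440838)/(-0.069636 - 0.428156)
       = 1.394876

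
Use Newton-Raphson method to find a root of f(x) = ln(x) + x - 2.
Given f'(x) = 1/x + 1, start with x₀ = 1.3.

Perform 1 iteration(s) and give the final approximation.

f(x) = ln(x) + x - 2
f'(x) = 1/x + 1
x₀ = 1.3

Newton-Raphson formula: x_{n+1} = x_n - f(x_n)/f'(x_n)

Iteration 1:
  f(1.300000) = -0.437636
  f'(1.300000) = 1.769231
  x_1 = 1.300000 - (-0.437636)/1.769231 = 1.547359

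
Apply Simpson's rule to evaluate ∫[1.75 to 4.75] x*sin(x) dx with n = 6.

f(x) = x*sin(x)
a = 1.75, b = 4.75, n = 6
h = (b - a)/n = 0.500000

Simpson's rule: (h/3)[f(x₀) + 4f(x₁) + 2f(x₂) + ... + f(xₙ)]

x_0 = 1.7500, f(x_0) = 1.721975, coefficient = 1
x_1 = 2.2500, f(x_1) = 1.750665, coefficient = 4
x_2 = 2.7500, f(x_2) = 1.049568, coefficient = 2
x_3 = 3.2500, f(x_3) = -0.351634, coefficient = 4
x_4 = 3.7500, f(x_4) = -2.143355, coefficient = 2
x_5 = 4.2500, f(x_5) = -3.803705, coefficient = 4
x_6 = 4.7500, f(x_6) = -4.746641, coefficient = 1

I ≈ (0.500000/3) × -14.830937 = -2.471823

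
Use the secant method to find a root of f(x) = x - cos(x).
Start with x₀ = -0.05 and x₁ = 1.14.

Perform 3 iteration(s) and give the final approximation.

f(x) = x - cos(x)
x₀ = -0.05, x₁ = 1.14

Secant formula: x_{n+1} = x_n - f(x_n)(x_n - x_{n-1})/(f(x_n) - f(x_{n-1}))

Iteration 1:
  f(-0.050000) = -1.048750
  f(1.140000) = 0.722405
  x_2 = 1.140000 - 0.722405×(1.140000 - (-0.050000))/(0.722405 - (-1.048750))
       = 0.654632
Iteration 2:
  f(1.140000) = 0.722405
  f(0.654632) = -0.138640
  x_3 = 0.654632 - (-0.138640)×(0.654632 - 1.140000)/(-0.138640 - 0.722405)
       = 0.732783
Iteration 3:
  f(0.654632) = -0.138640
  f(0.732783) = -0.010533
  x_4 = 0.732783 - (-0.010533)×(0.732783 - 0.654632)/(-0.010533 - (-0.138640))
       = 0.739208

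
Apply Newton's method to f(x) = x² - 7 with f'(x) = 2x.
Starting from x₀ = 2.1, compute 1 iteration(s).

f(x) = x² - 7
f'(x) = 2x
x₀ = 2.1

Newton-Raphson formula: x_{n+1} = x_n - f(x_n)/f'(x_n)

Iteration 1:
  f(2.100000) = -2.590000
  f'(2.100000) = 4.200000
  x_1 = 2.100000 - (-2.590000)/4.200000 = 2.716667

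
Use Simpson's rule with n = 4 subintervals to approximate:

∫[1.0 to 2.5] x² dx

f(x) = x²
a = 1.0, b = 2.5, n = 4
h = (b - a)/n = 0.375000

Simpson's rule: (h/3)[f(x₀) + 4f(x₁) + 2f(x₂) + ... + f(xₙ)]

x_0 = 1.0000, f(x_0) = 1.000000, coefficient = 1
x_1 = 1.3750, f(x_1) = 1.890625, coefficient = 4
x_2 = 1.7500, f(x_2) = 3.062500, coefficient = 2
x_3 = 2.1250, f(x_3) = 4.515625, coefficient = 4
x_4 = 2.5000, f(x_4) = 6.250000, coefficient = 1

I ≈ (0.375000/3) × 39.000000 = 4.875000
Exact value: 4.875000
Error: 0.000000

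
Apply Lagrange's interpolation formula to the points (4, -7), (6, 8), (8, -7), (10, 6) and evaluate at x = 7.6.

Lagrange interpolation formula:
P(x) = Σ yᵢ × Lᵢ(x)
where Lᵢ(x) = Π_{j≠i} (x - xⱼ)/(xᵢ - xⱼ)

L_0(7.6) = (7.6 - 6)/(4 - 6) × (7.6 - 8)/(4 - 8) × (7.6 - 10)/(4 - 10) = -0.032000
L_1(7.6) = (7.6 - 4)/(6 - 4) × (7.6 - 8)/(6 - 8) × (7.6 - 10)/(6 - 10) = 0.216000
L_2(7.6) = (7.6 - 4)/(8 - 4) × (7.6 - 6)/(8 - 6) × (7.6 - 10)/(8 - 10) = 0.864000
L_3(7.6) = (7.6 - 4)/(10 - 4) × (7.6 - 6)/(10 - 6) × (7.6 - 8)/(10 - 8) = -0.048000

P(7.6) = (-7)×L_0(7.6) + 8×L_1(7.6) + (-7)×L_2(7.6) + 6×L_3(7.6)
P(7.6) = -4.384000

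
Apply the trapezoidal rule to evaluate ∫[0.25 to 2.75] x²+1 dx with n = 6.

f(x) = x²+1
a = 0.25, b = 2.75, n = 6
h = (b - a)/n = 0.416667

Trapezoidal rule: (h/2)[f(x₀) + 2f(x₁) + 2f(x₂) + ... + f(xₙ)]

x_0 = 0.2500, f(x_0) = 1.062500, coefficient = 1
x_1 = 0.6667, f(x_1) = 1.444444, coefficient = 2
x_2 = 1.0833, f(x_2) = 2.173611, coefficient = 2
x_3 = 1.5000, f(x_3) = 3.250000, coefficient = 2
x_4 = 1.9167, f(x_4) = 4.673611, coefficient = 2
x_5 = 2.3333, f(x_5) = 6.444444, coefficient = 2
x_6 = 2.7500, f(x_6) = 8.562500, coefficient = 1

I ≈ (0.416667/2) × 45.597222 = 9.499421
Exact value: 9.427083
Error: 0.072338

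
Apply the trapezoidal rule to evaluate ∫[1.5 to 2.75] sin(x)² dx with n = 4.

f(x) = sin(x)²
a = 1.5, b = 2.75, n = 4
h = (b - a)/n = 0.312500

Trapezoidal rule: (h/2)[f(x₀) + 2f(x₁) + 2f(x₂) + ... + f(xₙ)]

x_0 = 1.5000, f(x_0) = 0.994996, coefficient = 1
x_1 = 1.8125, f(x_1) = 0.942708, coefficient = 2
x_2 = 2.1250, f(x_2) = 0.723044, coefficient = 2
x_3 = 2.4375, f(x_3) = 0.419052, coefficient = 2
x_4 = 2.7500, f(x_4) = 0.145665, coefficient = 1

I ≈ (0.312500/2) × 5.310270 = 0.829730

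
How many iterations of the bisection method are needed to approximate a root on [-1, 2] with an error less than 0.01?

We need (b-a)/2^n ≤ 0.01
(2 - (-1))/2^n ≤ 0.01
3/2^n ≤ 0.01
2^n ≥ 300
n ≥ log₂(300) = 8.23
n ≥ 9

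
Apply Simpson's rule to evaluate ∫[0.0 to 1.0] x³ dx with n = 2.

f(x) = x³
a = 0.0, b = 1.0, n = 2
h = (b - a)/n = 0.500000

Simpson's rule: (h/3)[f(x₀) + 4f(x₁) + 2f(x₂) + ... + f(xₙ)]

x_0 = 0.0000, f(x_0) = 0.000000, coefficient = 1
x_1 = 0.5000, f(x_1) = 0.125000, coefficient = 4
x_2 = 1.0000, f(x_2) = 1.000000, coefficient = 1

I ≈ (0.500000/3) × 1.500000 = 0.250000
Exact value: 0.250000
Error: 0.000000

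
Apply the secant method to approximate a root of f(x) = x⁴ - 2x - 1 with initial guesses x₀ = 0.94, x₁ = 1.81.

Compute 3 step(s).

f(x) = x⁴ - 2x - 1
x₀ = 0.94, x₁ = 1.81

Secant formula: x_{n+1} = x_n - f(x_n)(x_n - x_{n-1})/(f(x_n) - f(x_{n-1}))

Iteration 1:
  f(0.940000) = -2.099251
  f(1.810000) = 6.112831
  x_2 = 1.810000 - 6.112831×(1.810000 - 0.940000)/(6.112831 - (-2.099251))
       = 1.162398
Iteration 2:
  f(1.810000) = 6.112831
  f(1.162398) = -1.499139
  x_3 = 1.162398 - (-1.499139)×(1.162398 - 1.810000)/(-1.499139 - 6.112831)
       = 1.289940
Iteration 3:
  f(1.162398) = -1.499139
  f(1.289940) = -0.811168
  x_4 = 1.289940 - (-0.811168)×(1.289940 - 1.162398)/(-0.811168 - (-1.499139))
       = 1.440321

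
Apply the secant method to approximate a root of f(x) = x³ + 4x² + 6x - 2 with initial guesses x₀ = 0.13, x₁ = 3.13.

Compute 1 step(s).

f(x) = x³ + 4x² + 6x - 2
x₀ = 0.13, x₁ = 3.13

Secant formula: x_{n+1} = x_n - f(x_n)(x_n - x_{n-1})/(f(x_n) - f(x_{n-1}))

Iteration 1:
  f(0.130000) = -1.150203
  f(3.130000) = 86.631897
  x_2 = 3.130000 - 86.631897×(3.130000 - 0.130000)/(86.631897 - (-1.150203))
       = 0.169309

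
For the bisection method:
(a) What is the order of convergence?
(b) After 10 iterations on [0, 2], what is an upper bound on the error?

(a) Bisection has linear (order 1) convergence; the error is halved each step.

(b) Error bound = (b-a)/2^n = (2 - 0)/2^{10}
    = 2/2^{10}

(a) 1 (linear); (b) error ≤ 1.95e-03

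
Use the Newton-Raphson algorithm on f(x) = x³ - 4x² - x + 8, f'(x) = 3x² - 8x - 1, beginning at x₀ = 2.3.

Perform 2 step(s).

f(x) = x³ - 4x² - x + 8
f'(x) = 3x² - 8x - 1
x₀ = 2.3

Newton-Raphson formula: x_{n+1} = x_n - f(x_n)/f'(x_n)

Iteration 1:
  f(2.300000) = -3.293000
  f'(2.300000) = -3.530000
  x_1 = 2.300000 - (-3.293000)/(-3.530000) = 1.367139
Iteration 2:
  f(1.367139) = 1.711863
  f'(1.367139) = -6.329905
  x_2 = 1.367139 - 1.711863/(-6.329905) = 1.637579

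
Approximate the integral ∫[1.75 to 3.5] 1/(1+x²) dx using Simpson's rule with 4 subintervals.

f(x) = 1/(1+x²)
a = 1.75, b = 3.5, n = 4
h = (b - a)/n = 0.437500

Simpson's rule: (h/3)[f(x₀) + 4f(x₁) + 2f(x₂) + ... + f(xₙ)]

x_0 = 1.7500, f(x_0) = 0.246154, coefficient = 1
x_1 = 2.1875, f(x_1) = 0.172856, coefficient = 4
x_2 = 2.6250, f(x_2) = 0.126733, coefficient = 2
x_3 = 3.0625, f(x_3) = 0.096349, coefficient = 4
x_4 = 3.5000, f(x_4) = 0.075472, coefficient = 1

I ≈ (0.437500/3) × 1.651913 = 0.240904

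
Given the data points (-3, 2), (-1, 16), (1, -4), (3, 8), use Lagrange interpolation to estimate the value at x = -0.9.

Lagrange interpolation formula:
P(x) = Σ yᵢ × Lᵢ(x)
where Lᵢ(x) = Π_{j≠i} (x - xⱼ)/(xᵢ - xⱼ)

L_0(-0.9) = (-0.9 - (-1))/(-3 - (-1)) × (-0.9 - 1)/(-3 - 1) × (-0.9 - 3)/(-3 - 3) = -0.015437
L_1(-0.9) = (-0.9 - (-3))/(-1 - (-3)) × (-0.9 - 1)/(-1 - 1) × (-0.9 - 3)/(-1 - 3) = 0.972562
L_2(-0.9) = (-0.9 - (-3))/(1 - (-3)) × (-0.9 - (-1))/(1 - (-1)) × (-0.9 - 3)/(1 - 3) = 0.051187
L_3(-0.9) = (-0.9 - (-3))/(3 - (-3)) × (-0.9 - (-1))/(3 - (-1)) × (-0.9 - 1)/(3 - 1) = -0.008312

P(-0.9) = 2×L_0(-0.9) + 16×L_1(-0.9) + (-4)×L_2(-0.9) + 8×L_3(-0.9)
P(-0.9) = 15.258875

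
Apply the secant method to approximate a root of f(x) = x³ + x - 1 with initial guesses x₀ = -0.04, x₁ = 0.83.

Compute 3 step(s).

f(x) = x³ + x - 1
x₀ = -0.04, x₁ = 0.83

Secant formula: x_{n+1} = x_n - f(x_n)(x_n - x_{n-1})/(f(x_n) - f(x_{n-1}))

Iteration 1:
  f(-0.040000) = -1.040064
  f(0.830000) = 0.401787
  x_2 = 0.830000 - 0.401787×(0.830000 - (-0.040000))/(0.401787 - (-1.040064))
       = 0.587565
Iteration 2:
  f(0.830000) = 0.401787
  f(0.587565) = -0.209588
  x_3 = 0.587565 - (-0.209588)×(0.587565 - 0.830000)/(-0.209588 - 0.401787)
       = 0.670675
Iteration 3:
  f(0.587565) = -0.209588
  f(0.670675) = -0.027651
  x_4 = 0.670675 - (-0.027651)×(0.670675 - 0.587565)/(-0.027651 - (-0.209588))
       = 0.683307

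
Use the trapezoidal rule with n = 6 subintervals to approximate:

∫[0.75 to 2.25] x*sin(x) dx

f(x) = x*sin(x)
a = 0.75, b = 2.25, n = 6
h = (b - a)/n = 0.250000

Trapezoidal rule: (h/2)[f(x₀) + 2f(x₁) + 2f(x₂) + ... + f(xₙ)]

x_0 = 0.7500, f(x_0) = 0.511229, coefficient = 1
x_1 = 1.0000, f(x_1) = 0.841471, coefficient = 2
x_2 = 1.2500, f(x_2) = 1.186231, coefficient = 2
x_3 = 1.5000, f(x_3) = 1.496242, coefficient = 2
x_4 = 1.7500, f(x_4) = 1.721975, coefficient = 2
x_5 = 2.0000, f(x_5) = 1.818595, coefficient = 2
x_6 = 2.2500, f(x_6) = 1.750665, coefficient = 1

I ≈ (0.250000/2) × 16.390923 = 2.048865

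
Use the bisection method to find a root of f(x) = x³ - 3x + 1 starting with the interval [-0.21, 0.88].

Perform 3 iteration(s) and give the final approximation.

f(x) = x³ - 3x + 1
Initial interval: [-0.21, 0.88]

Iteration 1:
  c_1 = (-0.210000 + 0.880000)/2 = 0.335000
  f(c_1) = f(0.335000) = 0.032595
  f(a) × f(c) ≥ 0, new interval: [0.335000, 0.880000]
Iteration 2:
  c_2 = (0.335000 + 0.880000)/2 = 0.607500
  f(c_2) = f(0.607500) = -0.598298
  f(a) × f(c) < 0, new interval: [0.335000, 0.607500]
Iteration 3:
  c_3 = (0.335000 + 0.607500)/2 = 0.471250
  f(c_3) = f(0.471250) = -0.309096
  f(a) × f(c) < 0, new interval: [0.335000, 0.471250]

After 3 iteration(s), the approximation is c_3 = 0.471250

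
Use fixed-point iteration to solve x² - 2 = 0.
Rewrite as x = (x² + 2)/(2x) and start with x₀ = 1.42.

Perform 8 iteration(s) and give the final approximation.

Equation: x² - 2 = 0
Fixed-point form: x = (x² + 2)/(2x)
x₀ = 1.42

x_1 = g(1.420000) = 1.414225
x_2 = g(1.414225) = 1.414214
x_3 = g(1.414214) = 1.414214
x_4 = g(1.414214) = 1.414214
x_5 = g(1.414214) = 1.414214
x_6 = g(1.414214) = 1.414214
x_7 = g(1.414214) = 1.414214
x_8 = g(1.414214) = 1.414214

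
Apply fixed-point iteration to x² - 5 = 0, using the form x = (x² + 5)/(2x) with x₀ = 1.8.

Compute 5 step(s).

Equation: x² - 5 = 0
Fixed-point form: x = (x² + 5)/(2x)
x₀ = 1.8

x_1 = g(1.800000) = 2.288889
x_2 = g(2.288889) = 2.236677
x_3 = g(2.236677) = 2.236068
x_4 = g(2.236068) = 2.236068
x_5 = g(2.236068) = 2.236068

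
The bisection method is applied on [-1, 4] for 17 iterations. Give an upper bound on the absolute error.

Bisection error bound: |error| ≤ (b-a)/2^n
|error| ≤ (4 - (-1))/2^17 = 5/2^17
|error| ≤ 0.0000381470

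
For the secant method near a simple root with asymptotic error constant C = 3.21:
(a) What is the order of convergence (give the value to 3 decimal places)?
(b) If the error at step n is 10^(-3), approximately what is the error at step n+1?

(a) Secant method has superlinear convergence with order φ = (1+√5)/2 ≈ 1.618.
    This means |e_{n+1}| ≈ C|e_n|^1.618.

(b) With |e_n| = 10^(-3) and C = 3.21:
    |e_{n+1}| ≈ 3.21 × (10^(-3))^1.618 = 3.21 × 10^(-4.85)

(a) ≈ 1.618 (golden ratio); (b) |e_{n+1}| ≈ 4.492e-05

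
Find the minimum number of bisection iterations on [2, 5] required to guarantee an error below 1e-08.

We need (b-a)/2^n ≤ 1e-08
(5 - 2)/2^n ≤ 1e-08
3/2^n ≤ 1e-08
2^n ≥ 300000000
n ≥ log₂(300000000) = 28.16
n ≥ 29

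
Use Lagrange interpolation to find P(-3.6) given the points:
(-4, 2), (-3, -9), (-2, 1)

Lagrange interpolation formula:
P(x) = Σ yᵢ × Lᵢ(x)
where Lᵢ(x) = Π_{j≠i} (x - xⱼ)/(xᵢ - xⱼ)

L_0(-3.6) = (-3.6 - (-3))/(-4 - (-3)) × (-3.6 - (-2))/(-4 - (-2)) = 0.480000
L_1(-3.6) = (-3.6 - (-4))/(-3 - (-4)) × (-3.6 - (-2))/(-3 - (-2)) = 0.640000
L_2(-3.6) = (-3.6 - (-4))/(-2 - (-4)) × (-3.6 - (-3))/(-2 - (-3)) = -0.120000

P(-3.6) = 2×L_0(-3.6) + (-9)×L_1(-3.6) + 1×L_2(-3.6)
P(-3.6) = -4.920000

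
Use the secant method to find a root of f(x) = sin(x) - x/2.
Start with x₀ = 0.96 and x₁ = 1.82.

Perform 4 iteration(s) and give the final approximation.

f(x) = sin(x) - x/2
x₀ = 0.96, x₁ = 1.82

Secant formula: x_{n+1} = x_n - f(x_n)(x_n - x_{n-1})/(f(x_n) - f(x_{n-1}))

Iteration 1:
  f(0.960000) = 0.339192
  f(1.820000) = 0.059109
  x_2 = 1.820000 - 0.059109×(1.820000 - 0.960000)/(0.059109 - 0.339192)
       = 2.001496
Iteration 2:
  f(1.820000) = 0.059109
  f(2.001496) = -0.092074
  x_3 = 2.001496 - (-0.092074)×(2.001496 - 1.820000)/(-0.092074 - 0.059109)
       = 1.890961
Iteration 3:
  f(2.001496) = -0.092074
  f(1.890961) = 0.003703
  x_4 = 1.890961 - 0.003703×(1.890961 - 2.001496)/(0.003703 - (-0.092074))
       = 1.895235
Iteration 4:
  f(1.890961) = 0.003703
  f(1.895235) = 0.000213
  x_5 = 1.895235 - 0.000213×(1.895235 - 1.890961)/(0.000213 - 0.003703)
       = 1.895495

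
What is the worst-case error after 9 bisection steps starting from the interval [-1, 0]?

Bisection error bound: |error| ≤ (b-a)/2^n
|error| ≤ (0 - (-1))/2^9 = 1/2^9
|error| ≤ 0.0019531250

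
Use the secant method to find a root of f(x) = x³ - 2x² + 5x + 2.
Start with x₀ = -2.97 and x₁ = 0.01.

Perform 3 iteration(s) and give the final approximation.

f(x) = x³ - 2x² + 5x + 2
x₀ = -2.97, x₁ = 0.01

Secant formula: x_{n+1} = x_n - f(x_n)(x_n - x_{n-1})/(f(x_n) - f(x_{n-1}))

Iteration 1:
  f(-2.970000) = -56.689873
  f(0.010000) = 2.049801
  x_2 = 0.010000 - 2.049801×(0.010000 - (-2.970000))/(2.049801 - (-56.689873))
       = -0.093991
Iteration 2:
  f(0.010000) = 2.049801
  f(-0.093991) = 1.511545
  x_3 = -0.093991 - 1.511545×(-0.093991 - 0.010000)/(1.511545 - 2.049801)
       = -0.386022
Iteration 3:
  f(-0.093991) = 1.511545
  f(-0.386022) = -0.285659
  x_4 = -0.386022 - (-0.285659)×(-0.386022 - (-0.093991))/(-0.285659 - 1.511545)
       = -0.339605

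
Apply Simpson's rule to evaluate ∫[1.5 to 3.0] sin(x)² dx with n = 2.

f(x) = sin(x)²
a = 1.5, b = 3.0, n = 2
h = (b - a)/n = 0.750000

Simpson's rule: (h/3)[f(x₀) + 4f(x₁) + 2f(x₂) + ... + f(xₙ)]

x_0 = 1.5000, f(x_0) = 0.994996, coefficient = 1
x_1 = 2.2500, f(x_1) = 0.605398, coefficient = 4
x_2 = 3.0000, f(x_2) = 0.019915, coefficient = 1

I ≈ (0.750000/3) × 3.436503 = 0.859126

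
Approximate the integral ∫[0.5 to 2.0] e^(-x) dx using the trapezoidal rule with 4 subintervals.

f(x) = e^(-x)
a = 0.5, b = 2.0, n = 4
h = (b - a)/n = 0.375000

Trapezoidal rule: (h/2)[f(x₀) + 2f(x₁) + 2f(x₂) + ... + f(xₙ)]

x_0 = 0.5000, f(x_0) = 0.606531, coefficient = 1
x_1 = 0.8750, f(x_1) = 0.416862, coefficient = 2
x_2 = 1.2500, f(x_2) = 0.286505, coefficient = 2
x_3 = 1.6250, f(x_3) = 0.196912, coefficient = 2
x_4 = 2.0000, f(x_4) = 0.135335, coefficient = 1

I ≈ (0.375000/2) × 2.542423 = 0.476704
Exact value: 0.471195
Error: 0.005509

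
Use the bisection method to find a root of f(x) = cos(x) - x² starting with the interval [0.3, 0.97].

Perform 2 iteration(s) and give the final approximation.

f(x) = cos(x) - x²
Initial interval: [0.3, 0.97]

Iteration 1:
  c_1 = (0.300000 + 0.970000)/2 = 0.635000
  f(c_1) = f(0.635000) = 0.401847
  f(a) × f(c) ≥ 0, new interval: [0.635000, 0.970000]
Iteration 2:
  c_2 = (0.635000 + 0.970000)/2 = 0.802500
  f(c_2) = f(0.802500) = 0.050905
  f(a) × f(c) ≥ 0, new interval: [0.802500, 0.970000]

After 2 iteration(s), the approximation is c_2 = 0.802500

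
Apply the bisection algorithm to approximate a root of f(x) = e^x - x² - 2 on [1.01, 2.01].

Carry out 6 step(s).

f(x) = e^x - x² - 2
Initial interval: [1.01, 2.01]

Iteration 1:
  c_1 = (1.010000 + 2.010000)/2 = 1.510000
  f(c_1) = f(1.510000) = 0.246631
  f(a) × f(c) < 0, new interval: [1.010000, 1.510000]
Iteration 2:
  c_2 = (1.010000 + 1.510000)/2 = 1.260000
  f(c_2) = f(1.260000) = -0.062179
  f(a) × f(c) ≥ 0, new interval: [1.260000, 1.510000]
Iteration 3:
  c_3 = (1.260000 + 1.510000)/2 = 1.385000
  f(c_3) = f(1.385000) = 0.076601
  f(a) × f(c) < 0, new interval: [1.260000, 1.385000]
Iteration 4:
  c_4 = (1.260000 + 1.385000)/2 = 1.322500
  f(c_4) = f(1.322500) = 0.003785
  f(a) × f(c) < 0, new interval: [1.260000, 1.322500]
Iteration 5:
  c_5 = (1.260000 + 1.322500)/2 = 1.291250
  f(c_5) = f(1.291250) = -0.029996
  f(a) × f(c) ≥ 0, new interval: [1.291250, 1.322500]
Iteration 6:
  c_6 = (1.291250 + 1.322500)/2 = 1.306875
  f(c_6) = f(1.306875) = -0.013312
  f(a) × f(c) ≥ 0, new interval: [1.306875, 1.322500]

After 6 iteration(s), the approximation is c_6 = 1.306875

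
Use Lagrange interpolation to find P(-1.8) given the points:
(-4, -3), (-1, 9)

Lagrange interpolation formula:
P(x) = Σ yᵢ × Lᵢ(x)
where Lᵢ(x) = Π_{j≠i} (x - xⱼ)/(xᵢ - xⱼ)

L_0(-1.8) = (-1.8 - (-1))/(-4 - (-1)) = 0.266667
L_1(-1.8) = (-1.8 - (-4))/(-1 - (-4)) = 0.733333

P(-1.8) = (-3)×L_0(-1.8) + 9×L_1(-1.8)
P(-1.8) = 5.800000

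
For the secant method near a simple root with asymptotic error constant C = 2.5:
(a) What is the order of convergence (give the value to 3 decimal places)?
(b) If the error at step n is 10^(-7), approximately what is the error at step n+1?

(a) Secant method has superlinear convergence with order φ = (1+√5)/2 ≈ 1.618.
    This means |e_{n+1}| ≈ C|e_n|^1.618.

(b) With |e_n| = 10^(-7) and C = 2.5:
    |e_{n+1}| ≈ 2.5 × (10^(-7))^1.618 = 2.5 × 10^(-11.33)

(a) ≈ 1.618 (golden ratio); (b) |e_{n+1}| ≈ 1.180e-11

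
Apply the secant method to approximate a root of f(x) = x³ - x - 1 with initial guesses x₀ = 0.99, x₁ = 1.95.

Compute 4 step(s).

f(x) = x³ - x - 1
x₀ = 0.99, x₁ = 1.95

Secant formula: x_{n+1} = x_n - f(x_n)(x_n - x_{n-1})/(f(x_n) - f(x_{n-1}))

Iteration 1:
  f(0.990000) = -1.019701
  f(1.950000) = 4.464875
  x_2 = 1.950000 - 4.464875×(1.950000 - 0.990000)/(4.464875 - (-1.019701))
       = 1.168485
Iteration 2:
  f(1.950000) = 4.464875
  f(1.168485) = -0.573086
  x_3 = 1.168485 - (-0.573086)×(1.168485 - 1.950000)/(-0.573086 - 4.464875)
       = 1.257385
Iteration 3:
  f(1.168485) = -0.573086
  f(1.257385) = -0.269438
  x_4 = 1.257385 - (-0.269438)×(1.257385 - 1.168485)/(-0.269438 - (-0.573086))
       = 1.336269
Iteration 4:
  f(1.257385) = -0.269438
  f(1.336269) = 0.049794
  x_5 = 1.336269 - 0.049794×(1.336269 - 1.257385)/(0.049794 - (-0.269438))
       = 1.323965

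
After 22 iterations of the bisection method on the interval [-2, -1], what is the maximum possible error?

Bisection error bound: |error| ≤ (b-a)/2^n
|error| ≤ (-1 - (-2))/2^22 = 1/2^22
|error| ≤ 0.0000002384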